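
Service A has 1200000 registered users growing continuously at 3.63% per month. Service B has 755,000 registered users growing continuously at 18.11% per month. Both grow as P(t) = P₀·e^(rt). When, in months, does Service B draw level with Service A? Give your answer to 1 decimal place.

1200000·e^(0.0363t) = 755000·e^(0.1811t)
1200000/755000 = e^((0.1811 − 0.0363)t) → ln(1.5894) = 0.1448·t
t = 0.46336 / 0.1448

t ≈ 3.2 months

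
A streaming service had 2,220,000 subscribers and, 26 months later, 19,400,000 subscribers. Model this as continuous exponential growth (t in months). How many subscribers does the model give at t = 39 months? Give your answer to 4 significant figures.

r = ln(19400000/2220000) / 26 ≈ 0.083376 per month
P(39) = 2220000 · e^(0.083376·39) = 2220000 · 25.8329 ≈ 57349034.1

≈ 57,350,000 subscribers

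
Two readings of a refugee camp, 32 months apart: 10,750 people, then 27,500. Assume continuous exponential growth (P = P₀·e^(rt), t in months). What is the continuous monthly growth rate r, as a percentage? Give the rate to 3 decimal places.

r ≈ 2.935% per month

27500 = 10750 · e^(r·32)
e^(32r) = 27500/10750 = 2.55814
r = ln(2.55814) / 32 = 0.93928 / 32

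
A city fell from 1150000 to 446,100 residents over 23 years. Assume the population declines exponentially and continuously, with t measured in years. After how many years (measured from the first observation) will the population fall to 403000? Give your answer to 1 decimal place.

r = ln(446100/1150000) / 23 ≈ -0.041173 per year
t = ln(403000/1150000) / r = -1.04858 / -0.041173 ≈ 25.468

t ≈ 25.5 years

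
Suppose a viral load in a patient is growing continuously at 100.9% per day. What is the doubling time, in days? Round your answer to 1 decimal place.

doubling time ≈ 0.7 days

doubling time = ln(2) / |r| = 0.69315 / 1.009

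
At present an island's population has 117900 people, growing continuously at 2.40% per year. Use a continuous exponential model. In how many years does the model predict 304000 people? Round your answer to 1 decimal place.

304000 = 117900 · e^(0.024·t)
t = ln(304000/117900) / 0.024 = ln(2.57846) / 0.024 = 0.94719 / 0.024

t ≈ 39.5 years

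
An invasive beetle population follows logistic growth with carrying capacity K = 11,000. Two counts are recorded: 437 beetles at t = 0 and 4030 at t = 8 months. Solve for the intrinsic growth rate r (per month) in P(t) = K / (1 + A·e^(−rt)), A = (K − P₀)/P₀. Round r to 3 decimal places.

r ≈ 0.330 per month

A = (11000 − 437)/437 = 24.17162
4030 = 11000/(1 + 24.17162·e^(−r·8)) → e^(−8r) = (2.72953 − 1)/24.17162 = 0.071552
r = −ln(0.071552)/8 = 2.63733/8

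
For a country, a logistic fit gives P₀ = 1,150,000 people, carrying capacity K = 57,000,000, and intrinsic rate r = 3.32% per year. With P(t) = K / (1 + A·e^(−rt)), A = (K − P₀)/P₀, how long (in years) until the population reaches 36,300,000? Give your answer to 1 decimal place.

t ≈ 133.9 years

A = (57000000 − 1150000)/1150000 = 48.56522
36300000 = 57000000/(1 + 48.56522·e^(−0.0332t)) → 1 + 48.56522·e^(−0.0332t) = 1.57025
e^(−0.0332t) = 0.011742 → t = ln(85.16509)/0.0332 = 4.44459/0.0332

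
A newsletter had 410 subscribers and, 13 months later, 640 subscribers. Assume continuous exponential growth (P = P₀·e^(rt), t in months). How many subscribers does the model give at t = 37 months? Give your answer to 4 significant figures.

≈ 1,456 subscribers

r = ln(640/410) / 13 ≈ 0.034255 per month
P(37) = 410 · e^(0.034255·37) = 410 · 3.55169 ≈ 1456.19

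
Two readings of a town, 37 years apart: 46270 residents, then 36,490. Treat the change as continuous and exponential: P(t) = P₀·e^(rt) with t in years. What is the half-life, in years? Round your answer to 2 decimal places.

half-life ≈ 108.01 years

r = ln(36490/46270) / 37 = ln(0.78863) / 37 ≈ -0.006418 per year
half-life = ln 2 / |r| = 0.69315 / 0.006418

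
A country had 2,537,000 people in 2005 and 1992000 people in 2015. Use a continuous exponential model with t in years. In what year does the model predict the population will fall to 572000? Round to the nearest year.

year 2067

r = ln(1992000/2537000) / 10 = -0.24184/10 ≈ -0.024184 per year
t = ln(572000/2537000) / r = -1.4896/-0.024184 ≈ 61.59 years after 2005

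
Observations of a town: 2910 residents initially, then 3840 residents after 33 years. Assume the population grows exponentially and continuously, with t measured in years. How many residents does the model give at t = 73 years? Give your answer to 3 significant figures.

≈ 5,370 residents

r = ln(3840/2910) / 33 ≈ 0.008404 per year
P(73) = 2910 · e^(0.008404·73) = 2910 · 1.84682 ≈ 5374.24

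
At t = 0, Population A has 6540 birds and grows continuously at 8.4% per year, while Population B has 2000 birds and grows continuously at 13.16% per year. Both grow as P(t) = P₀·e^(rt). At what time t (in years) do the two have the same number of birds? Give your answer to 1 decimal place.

t ≈ 24.9 years

6540·e^(0.084t) = 2000·e^(0.1316t)
6540/2000 = e^((0.1316 − 0.084)t) → ln(3.27) = 0.0476·t
t = 1.18479 / 0.0476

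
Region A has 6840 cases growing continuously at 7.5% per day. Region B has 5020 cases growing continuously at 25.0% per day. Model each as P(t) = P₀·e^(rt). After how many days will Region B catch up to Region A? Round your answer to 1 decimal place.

t ≈ 1.8 days

6840·e^(0.075t) = 5020·e^(0.25t)
6840/5020 = e^((0.25 − 0.075)t) → ln(1.36255) = 0.175·t
t = 0.30936 / 0.175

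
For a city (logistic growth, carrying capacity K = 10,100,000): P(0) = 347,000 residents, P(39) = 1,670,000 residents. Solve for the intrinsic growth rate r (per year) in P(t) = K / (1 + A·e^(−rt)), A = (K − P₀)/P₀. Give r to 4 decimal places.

r ≈ 0.0440 per year

A = (10100000 − 347000)/347000 = 28.10663
1670000 = 10100000/(1 + 28.10663·e^(−r·39)) → e^(−39r) = (6.0479 − 1)/28.10663 = 0.179598
r = −ln(0.179598)/39 = 1.71703/39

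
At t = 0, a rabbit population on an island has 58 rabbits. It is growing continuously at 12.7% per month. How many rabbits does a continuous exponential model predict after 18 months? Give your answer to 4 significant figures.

≈ 570.5 rabbits

P(18) = 58 · e^(0.127·18) = 58 · e^(2.286)
= 58 · 9.83552 ≈ 570.46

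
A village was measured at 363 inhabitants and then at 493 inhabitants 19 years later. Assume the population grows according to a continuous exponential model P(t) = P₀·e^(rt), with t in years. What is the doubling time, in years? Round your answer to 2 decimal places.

doubling time ≈ 43.02 years

r = ln(493/363) / 19 = ln(1.35813) / 19 ≈ 0.016111 per year
doubling time = ln 2 / |r| = 0.69315 / 0.016111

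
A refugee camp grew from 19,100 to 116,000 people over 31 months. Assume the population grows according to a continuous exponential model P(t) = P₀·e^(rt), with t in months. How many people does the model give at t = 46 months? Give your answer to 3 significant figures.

r = ln(116000/19100) / 31 ≈ 0.05819 per month
P(46) = 19100 · e^(0.05819·46) = 19100 · 14.53788 ≈ 277673.49

≈ 278,000 people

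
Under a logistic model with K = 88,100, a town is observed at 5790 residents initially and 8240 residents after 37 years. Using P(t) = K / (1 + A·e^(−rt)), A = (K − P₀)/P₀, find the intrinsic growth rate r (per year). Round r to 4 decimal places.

A = (88100 − 5790)/5790 = 14.21589
8240 = 88100/(1 + 14.21589·e^(−r·37)) → e^(−37r) = (10.69175 − 1)/14.21589 = 0.681755
r = −ln(0.681755)/37 = 0.38309/37

r ≈ 0.0104 per year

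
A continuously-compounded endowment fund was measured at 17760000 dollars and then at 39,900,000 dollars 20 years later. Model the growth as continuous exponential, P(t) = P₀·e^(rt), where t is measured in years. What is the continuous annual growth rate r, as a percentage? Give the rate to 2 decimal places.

r ≈ 4.05% per year

39900000 = 17760000 · e^(r·20)
e^(20r) = 39900000/17760000 = 2.24662
r = ln(2.24662) / 20 = 0.80943 / 20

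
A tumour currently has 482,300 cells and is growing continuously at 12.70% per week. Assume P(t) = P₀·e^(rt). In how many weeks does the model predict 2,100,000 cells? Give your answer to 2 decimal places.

2100000 = 482300 · e^(0.127·t)
t = ln(2100000/482300) / 0.127 = ln(4.35414) / 0.127 = 1.47113 / 0.127

t ≈ 11.58 weeks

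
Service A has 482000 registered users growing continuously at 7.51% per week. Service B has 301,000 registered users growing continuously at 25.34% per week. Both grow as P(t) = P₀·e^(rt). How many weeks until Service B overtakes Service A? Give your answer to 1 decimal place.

482000·e^(0.0751t) = 301000·e^(0.2534t)
482000/301000 = e^((0.2534 − 0.0751)t) → ln(1.60133) = 0.1783·t
t = 0.47083 / 0.1783

t ≈ 2.6 weeks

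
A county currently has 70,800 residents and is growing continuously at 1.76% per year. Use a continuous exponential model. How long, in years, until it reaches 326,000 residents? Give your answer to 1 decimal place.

326000 = 70800 · e^(0.0176·t)
t = ln(326000/70800) / 0.0176 = ln(4.60452) / 0.0176 = 1.52704 / 0.0176

t ≈ 86.8 years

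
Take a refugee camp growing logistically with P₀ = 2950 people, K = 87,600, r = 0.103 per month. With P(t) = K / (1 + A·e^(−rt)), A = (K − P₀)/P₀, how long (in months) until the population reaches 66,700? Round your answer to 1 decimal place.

t ≈ 43.9 months

A = (87600 − 2950)/2950 = 28.69492
66700 = 87600/(1 + 28.69492·e^(−0.103t)) → 1 + 28.69492·e^(−0.103t) = 1.31334
e^(−0.103t) = 0.01092 → t = ln(91.5766)/0.103 = 4.51718/0.103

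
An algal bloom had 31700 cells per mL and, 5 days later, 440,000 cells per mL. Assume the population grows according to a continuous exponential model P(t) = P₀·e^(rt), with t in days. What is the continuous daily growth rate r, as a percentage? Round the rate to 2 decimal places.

440000 = 31700 · e^(r·5)
e^(5r) = 440000/31700 = 13.88013
r = ln(13.88013) / 5 = 2.63046 / 5

r ≈ 52.61% per day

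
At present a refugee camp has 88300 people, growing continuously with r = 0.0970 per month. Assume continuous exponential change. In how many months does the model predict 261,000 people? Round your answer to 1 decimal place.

261000 = 88300 · e^(0.097·t)
t = ln(261000/88300) / 0.097 = ln(2.95583) / 0.097 = 1.08378 / 0.097

t ≈ 11.2 months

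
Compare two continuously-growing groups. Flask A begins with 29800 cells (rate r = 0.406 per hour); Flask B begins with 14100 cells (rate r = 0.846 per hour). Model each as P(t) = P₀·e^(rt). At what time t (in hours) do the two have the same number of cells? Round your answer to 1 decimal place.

t ≈ 1.7 hours

29800·e^(0.406t) = 14100·e^(0.846t)
29800/14100 = e^((0.846 − 0.406)t) → ln(2.11348) = 0.44·t
t = 0.74833 / 0.44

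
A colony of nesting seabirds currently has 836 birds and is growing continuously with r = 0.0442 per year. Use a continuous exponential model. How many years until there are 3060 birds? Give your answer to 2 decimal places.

3060 = 836 · e^(0.0442·t)
t = ln(3060/836) / 0.0442 = ln(3.66029) / 0.0442 = 1.29754 / 0.0442

t ≈ 29.36 years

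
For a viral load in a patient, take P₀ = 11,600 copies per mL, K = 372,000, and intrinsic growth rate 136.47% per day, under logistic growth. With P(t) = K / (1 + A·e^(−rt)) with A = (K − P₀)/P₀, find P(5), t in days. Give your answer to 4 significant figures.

≈ 359,800 copies per mL

A = (372000 − 11600)/11600 = 31.06897
P(5) = 372000 / (1 + 31.06897·e^(−1.3647·5)) = 372000 / (1 + 31.06897·0.001088)
= 372000 / 1.0338 ≈ 359837.45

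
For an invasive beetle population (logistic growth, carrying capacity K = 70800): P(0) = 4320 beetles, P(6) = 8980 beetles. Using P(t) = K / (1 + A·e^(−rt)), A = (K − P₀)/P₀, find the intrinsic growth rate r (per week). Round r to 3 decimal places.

r ≈ 0.134 per week

A = (70800 − 4320)/4320 = 15.38889
8980 = 70800/(1 + 15.38889·e^(−r·6)) → e^(−6r) = (7.88419 − 1)/15.38889 = 0.447348
r = −ln(0.447348)/6 = 0.80442/6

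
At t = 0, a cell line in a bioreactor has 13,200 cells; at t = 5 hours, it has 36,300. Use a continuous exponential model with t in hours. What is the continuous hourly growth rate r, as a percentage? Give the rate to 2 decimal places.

r ≈ 20.23% per hour

36300 = 13200 · e^(r·5)
e^(5r) = 36300/13200 = 2.75
r = ln(2.75) / 5 = 1.0116 / 5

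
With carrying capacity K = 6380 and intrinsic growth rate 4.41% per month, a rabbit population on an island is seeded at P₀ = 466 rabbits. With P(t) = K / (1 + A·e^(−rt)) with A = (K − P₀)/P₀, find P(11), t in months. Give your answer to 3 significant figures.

≈ 724 rabbits

A = (6380 − 466)/466 = 12.69099
P(11) = 6380 / (1 + 12.69099·e^(−0.0441·11)) = 6380 / (1 + 12.69099·0.615636)
= 6380 / 8.81302 ≈ 723.93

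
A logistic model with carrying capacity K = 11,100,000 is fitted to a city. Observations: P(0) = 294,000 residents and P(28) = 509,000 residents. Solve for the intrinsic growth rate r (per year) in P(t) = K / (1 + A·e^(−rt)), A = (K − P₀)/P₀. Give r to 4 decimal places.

r ≈ 0.0203 per year

A = (11100000 − 294000)/294000 = 36.7551
509000 = 11100000/(1 + 36.7551·e^(−r·28)) → e^(−28r) = (21.80747 − 1)/36.7551 = 0.566111
r = −ln(0.566111)/28 = 0.56897/28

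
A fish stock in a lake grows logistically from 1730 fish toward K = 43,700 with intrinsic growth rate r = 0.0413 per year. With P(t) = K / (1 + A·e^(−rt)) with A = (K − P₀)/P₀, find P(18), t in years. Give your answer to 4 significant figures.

A = (43700 − 1730)/1730 = 24.26012
P(18) = 43700 / (1 + 24.26012·e^(−0.0413·18)) = 43700 / (1 + 24.26012·0.475494)
= 43700 / 12.53555 ≈ 3486.09

≈ 3,486 fish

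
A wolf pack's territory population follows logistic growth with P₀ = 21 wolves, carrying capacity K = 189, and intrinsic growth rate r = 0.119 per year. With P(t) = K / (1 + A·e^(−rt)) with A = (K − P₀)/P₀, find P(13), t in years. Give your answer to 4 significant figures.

A = (189 − 21)/21 = 8
P(13) = 189 / (1 + 8·e^(−0.119·13)) = 189 / (1 + 8·0.212886)
= 189 / 2.70309 ≈ 69.92

≈ 69.92 wolves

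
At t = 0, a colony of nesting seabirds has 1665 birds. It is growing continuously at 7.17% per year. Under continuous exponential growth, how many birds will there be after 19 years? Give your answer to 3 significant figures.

≈ 6,500 birds

P(19) = 1665 · e^(0.0717·19) = 1665 · e^(1.3623)
= 1665 · 3.90516 ≈ 6502.1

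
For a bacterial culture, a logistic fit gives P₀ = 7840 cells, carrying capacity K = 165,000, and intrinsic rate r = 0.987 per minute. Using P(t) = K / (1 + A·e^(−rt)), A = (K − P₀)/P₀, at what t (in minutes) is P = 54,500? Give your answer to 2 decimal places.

A = (165000 − 7840)/7840 = 20.04592
54500 = 165000/(1 + 20.04592·e^(−0.987t)) → 1 + 20.04592·e^(−0.987t) = 3.02752
e^(−0.987t) = 0.101144 → t = ln(9.8869)/0.987 = 2.29121/0.987

t ≈ 2.32 minutes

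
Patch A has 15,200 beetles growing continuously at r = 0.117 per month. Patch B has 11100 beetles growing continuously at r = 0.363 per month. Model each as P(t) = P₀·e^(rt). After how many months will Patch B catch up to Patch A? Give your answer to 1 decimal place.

t ≈ 1.3 months

15200·e^(0.117t) = 11100·e^(0.363t)
15200/11100 = e^((0.363 − 0.117)t) → ln(1.36937) = 0.246·t
t = 0.31435 / 0.246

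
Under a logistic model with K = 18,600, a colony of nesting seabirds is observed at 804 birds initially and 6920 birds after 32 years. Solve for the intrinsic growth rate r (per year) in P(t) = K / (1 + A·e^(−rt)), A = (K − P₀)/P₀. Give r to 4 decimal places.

r ≈ 0.0804 per year

A = (18600 − 804)/804 = 22.13433
6920 = 18600/(1 + 22.13433·e^(−r·32)) → e^(−32r) = (2.68786 − 1)/22.13433 = 0.076255
r = −ln(0.076255)/32 = 2.57367/32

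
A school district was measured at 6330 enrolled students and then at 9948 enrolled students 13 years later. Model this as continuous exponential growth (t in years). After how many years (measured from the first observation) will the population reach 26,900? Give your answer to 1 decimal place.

t ≈ 41.6 years

r = ln(9948/6330) / 13 ≈ 0.034775 per year
t = ln(26900/6330) / r = 1.44683 / 0.034775 ≈ 41.606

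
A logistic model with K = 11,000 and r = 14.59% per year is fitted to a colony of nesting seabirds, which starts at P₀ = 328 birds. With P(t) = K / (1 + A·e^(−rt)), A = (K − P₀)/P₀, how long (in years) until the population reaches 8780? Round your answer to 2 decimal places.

A = (11000 − 328)/328 = 32.53659
8780 = 11000/(1 + 32.53659·e^(−0.1459t)) → 1 + 32.53659·e^(−0.1459t) = 1.25285
e^(−0.1459t) = 0.007771 → t = ln(128.68073)/0.1459 = 4.85733/0.1459

t ≈ 33.29 years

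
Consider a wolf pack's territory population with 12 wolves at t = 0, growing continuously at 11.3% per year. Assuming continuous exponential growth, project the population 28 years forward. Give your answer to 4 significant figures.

≈ 284.0 wolves

P(28) = 12 · e^(0.113·28) = 12 · e^(3.164)
= 12 · 23.66507 ≈ 283.98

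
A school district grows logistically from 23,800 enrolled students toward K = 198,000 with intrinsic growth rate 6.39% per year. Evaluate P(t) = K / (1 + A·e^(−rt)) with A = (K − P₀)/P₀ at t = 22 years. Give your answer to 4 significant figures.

A = (198000 − 23800)/23800 = 7.31933
P(22) = 198000 / (1 + 7.31933·e^(−0.0639·22)) = 198000 / (1 + 7.31933·0.245171)
= 198000 / 2.79449 ≈ 70853.82

≈ 70,850 enrolled students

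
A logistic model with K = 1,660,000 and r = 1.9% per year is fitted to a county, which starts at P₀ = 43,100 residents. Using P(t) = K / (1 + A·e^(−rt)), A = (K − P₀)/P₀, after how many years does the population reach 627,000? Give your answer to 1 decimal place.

t ≈ 164.5 years

A = (1660000 − 43100)/43100 = 37.51508
627000 = 1660000/(1 + 37.51508·e^(−0.019t)) → 1 + 37.51508·e^(−0.019t) = 2.64753
e^(−0.019t) = 0.043916 → t = ln(22.77053)/0.019 = 3.12547/0.019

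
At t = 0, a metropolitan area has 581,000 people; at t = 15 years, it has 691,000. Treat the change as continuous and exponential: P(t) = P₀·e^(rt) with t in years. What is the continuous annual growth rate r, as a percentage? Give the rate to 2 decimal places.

691000 = 581000 · e^(r·15)
e^(15r) = 691000/581000 = 1.18933
r = ln(1.18933) / 15 = 0.17339 / 15

r ≈ 1.16% per year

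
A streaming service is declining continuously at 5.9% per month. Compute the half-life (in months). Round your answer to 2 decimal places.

half-life ≈ 11.75 months

half-life = ln(2) / |r| = 0.69315 / 0.059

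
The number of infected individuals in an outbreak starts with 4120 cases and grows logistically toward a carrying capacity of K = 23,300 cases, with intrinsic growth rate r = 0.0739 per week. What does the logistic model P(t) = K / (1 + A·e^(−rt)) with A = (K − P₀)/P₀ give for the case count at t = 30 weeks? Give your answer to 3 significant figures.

≈ 15,500 cases

A = (23300 − 4120)/4120 = 4.65534
P(30) = 23300 / (1 + 4.65534·e^(−0.0739·30)) = 23300 / (1 + 4.65534·0.108935)
= 23300 / 1.50713 ≈ 15459.83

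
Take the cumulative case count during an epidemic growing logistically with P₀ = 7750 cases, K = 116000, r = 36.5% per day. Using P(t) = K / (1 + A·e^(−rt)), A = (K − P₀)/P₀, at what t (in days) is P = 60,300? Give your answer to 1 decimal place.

t ≈ 7.4 days

A = (116000 − 7750)/7750 = 13.96774
60300 = 116000/(1 + 13.96774·e^(−0.365t)) → 1 + 13.96774·e^(−0.365t) = 1.92371
e^(−0.365t) = 0.066132 → t = ln(15.12127)/0.365 = 2.7161/0.365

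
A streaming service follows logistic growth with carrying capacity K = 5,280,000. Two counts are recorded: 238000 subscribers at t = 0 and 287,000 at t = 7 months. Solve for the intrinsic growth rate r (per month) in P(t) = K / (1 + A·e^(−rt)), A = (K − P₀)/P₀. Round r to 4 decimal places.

r ≈ 0.0281 per month

A = (5280000 − 238000)/238000 = 21.18487
287000 = 5280000/(1 + 21.18487·e^(−r·7)) → e^(−7r) = (18.39721 − 1)/21.18487 = 0.821209
r = −ln(0.821209)/7 = 0.19698/7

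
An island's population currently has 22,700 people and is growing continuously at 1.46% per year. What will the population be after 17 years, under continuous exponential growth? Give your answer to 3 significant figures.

≈ 29,100 people

P(17) = 22700 · e^(0.0146·17) = 22700 · e^(0.2482)
= 22700 · 1.28172 ≈ 29094.96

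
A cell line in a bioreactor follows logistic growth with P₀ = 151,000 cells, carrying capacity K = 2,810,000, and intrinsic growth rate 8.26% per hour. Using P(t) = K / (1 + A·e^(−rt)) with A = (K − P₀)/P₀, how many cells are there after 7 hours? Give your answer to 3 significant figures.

≈ 258,000 cells

A = (2810000 − 151000)/151000 = 17.60927
P(7) = 2810000 / (1 + 17.60927·e^(−0.0826·7)) = 2810000 / (1 + 17.60927·0.560907)
= 2810000 / 10.87717 ≈ 258339.37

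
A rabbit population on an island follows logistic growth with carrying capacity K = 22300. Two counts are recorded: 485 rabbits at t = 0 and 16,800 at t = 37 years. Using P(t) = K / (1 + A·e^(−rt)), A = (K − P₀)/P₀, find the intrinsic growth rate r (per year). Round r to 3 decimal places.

A = (22300 − 485)/485 = 44.97938
16800 = 22300/(1 + 44.97938·e^(−r·37)) → e^(−37r) = (1.32738 − 1)/44.97938 = 0.007278
r = −ln(0.007278)/37 = 4.92283/37

r ≈ 0.133 per year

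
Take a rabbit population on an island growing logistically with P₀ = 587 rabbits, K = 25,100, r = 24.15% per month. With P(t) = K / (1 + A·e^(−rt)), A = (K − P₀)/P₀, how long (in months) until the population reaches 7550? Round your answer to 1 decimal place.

t ≈ 12.0 months

A = (25100 − 587)/587 = 41.7598
7550 = 25100/(1 + 41.7598·e^(−0.2415t)) → 1 + 41.7598·e^(−0.2415t) = 3.3245
e^(−0.2415t) = 0.055664 → t = ln(17.96504)/0.2415 = 2.88843/0.2415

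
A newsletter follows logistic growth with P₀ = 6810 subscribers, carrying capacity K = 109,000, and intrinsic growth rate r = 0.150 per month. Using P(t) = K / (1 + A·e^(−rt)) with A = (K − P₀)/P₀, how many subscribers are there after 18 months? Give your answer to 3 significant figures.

A = (109000 − 6810)/6810 = 15.00587
P(18) = 109000 / (1 + 15.00587·e^(−0.15·18)) = 109000 / (1 + 15.00587·0.067206)
= 109000 / 2.00848 ≈ 54269.96

≈ 54,300 subscribers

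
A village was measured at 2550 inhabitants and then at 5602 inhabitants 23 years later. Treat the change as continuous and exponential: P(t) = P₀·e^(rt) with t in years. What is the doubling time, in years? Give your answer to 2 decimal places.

r = ln(5602/2550) / 23 = ln(2.19686) / 23 ≈ 0.034219 per year
doubling time = ln 2 / |r| = 0.69315 / 0.034219

doubling time ≈ 20.26 years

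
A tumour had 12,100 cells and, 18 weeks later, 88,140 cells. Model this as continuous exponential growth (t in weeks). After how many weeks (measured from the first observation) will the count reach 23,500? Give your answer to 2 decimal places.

t ≈ 6.02 weeks

r = ln(88140/12100) / 18 ≈ 0.110318 per week
t = ln(23500/12100) / r = 0.66379 / 0.110318 ≈ 6.017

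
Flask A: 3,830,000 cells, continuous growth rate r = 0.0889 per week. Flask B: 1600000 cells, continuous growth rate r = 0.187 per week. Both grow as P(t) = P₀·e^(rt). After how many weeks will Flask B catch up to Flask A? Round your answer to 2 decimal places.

3830000·e^(0.0889t) = 1600000·e^(0.187t)
3830000/1600000 = e^((0.187 − 0.0889)t) → ln(2.39375) = 0.0981·t
t = 0.87286 / 0.0981

t ≈ 8.90 weeks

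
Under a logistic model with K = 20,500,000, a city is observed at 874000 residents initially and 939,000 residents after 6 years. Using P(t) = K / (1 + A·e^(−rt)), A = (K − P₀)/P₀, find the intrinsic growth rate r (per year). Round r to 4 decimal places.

A = (20500000 − 874000)/874000 = 22.45538
939000 = 20500000/(1 + 22.45538·e^(−r·6)) → e^(−6r) = (21.83174 − 1)/22.45538 = 0.927695
r = −ln(0.927695)/6 = 0.07505/6

r ≈ 0.0125 per year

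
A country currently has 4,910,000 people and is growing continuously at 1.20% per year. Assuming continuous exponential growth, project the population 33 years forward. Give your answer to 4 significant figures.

P(33) = 4910000 · e^(0.012·33) = 4910000 · e^(0.396)
= 4910000 · 1.48587 ≈ 7295618.35

≈ 7,296,000 people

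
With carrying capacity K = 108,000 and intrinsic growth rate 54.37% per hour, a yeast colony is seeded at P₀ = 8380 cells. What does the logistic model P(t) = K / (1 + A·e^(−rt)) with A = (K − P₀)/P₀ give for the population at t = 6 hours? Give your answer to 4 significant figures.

≈ 74,210 cells

A = (108000 − 8380)/8380 = 11.88783
P(6) = 108000 / (1 + 11.88783·e^(−0.5437·6)) = 108000 / (1 + 11.88783·0.038304)
= 108000 / 1.45535 ≈ 74208.86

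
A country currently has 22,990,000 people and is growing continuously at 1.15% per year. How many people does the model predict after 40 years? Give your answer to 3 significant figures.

≈ 36,400,000 people

P(40) = 22990000 · e^(0.0115·40) = 22990000 · e^(0.46)
= 22990000 · 1.58407 ≈ 36417860.92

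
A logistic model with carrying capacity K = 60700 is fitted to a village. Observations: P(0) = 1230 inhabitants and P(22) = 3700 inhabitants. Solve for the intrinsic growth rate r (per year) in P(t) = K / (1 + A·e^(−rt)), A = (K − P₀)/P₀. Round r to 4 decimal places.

A = (60700 − 1230)/1230 = 48.34959
3700 = 60700/(1 + 48.34959·e^(−r·22)) → e^(−22r) = (16.40541 − 1)/48.34959 = 0.318625
r = −ln(0.318625)/22 = 1.14374/22

r ≈ 0.0520 per year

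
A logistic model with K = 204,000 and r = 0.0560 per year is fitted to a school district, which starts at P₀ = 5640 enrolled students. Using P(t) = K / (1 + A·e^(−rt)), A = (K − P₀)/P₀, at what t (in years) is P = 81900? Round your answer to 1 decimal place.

A = (204000 − 5640)/5640 = 35.17021
81900 = 204000/(1 + 35.17021·e^(−0.056t)) → 1 + 35.17021·e^(−0.056t) = 2.49084
e^(−0.056t) = 0.042389 → t = ln(23.59083)/0.056 = 3.16086/0.056

t ≈ 56.4 years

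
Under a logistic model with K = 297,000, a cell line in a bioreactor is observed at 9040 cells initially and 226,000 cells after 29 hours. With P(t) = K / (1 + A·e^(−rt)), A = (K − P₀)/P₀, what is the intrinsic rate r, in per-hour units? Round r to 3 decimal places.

r ≈ 0.159 per hour

A = (297000 − 9040)/9040 = 31.85398
226000 = 297000/(1 + 31.85398·e^(−r·29)) → e^(−29r) = (1.31416 − 1)/31.85398 = 0.009862
r = −ln(0.009862)/29 = 4.61902/29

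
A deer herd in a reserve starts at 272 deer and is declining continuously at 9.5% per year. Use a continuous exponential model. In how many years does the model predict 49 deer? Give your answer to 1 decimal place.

t ≈ 18.0 years

49 = 272 · e^(-0.095·t)
t = ln(49/272) / -0.095 = ln(0.18015) / -0.095 = -1.71398 / -0.095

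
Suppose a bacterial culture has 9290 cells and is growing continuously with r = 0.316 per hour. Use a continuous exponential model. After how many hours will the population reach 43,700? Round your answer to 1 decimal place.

43700 = 9290 · e^(0.316·t)
t = ln(43700/9290) / 0.316 = ln(4.70398) / 0.316 = 1.54841 / 0.316

t ≈ 4.9 hours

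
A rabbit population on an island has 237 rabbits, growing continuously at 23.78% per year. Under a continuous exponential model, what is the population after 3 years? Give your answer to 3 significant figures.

P(3) = 237 · e^(0.2378·3) = 237 · e^(0.7134)
= 237 · 2.04092 ≈ 483.7

≈ 484 rabbits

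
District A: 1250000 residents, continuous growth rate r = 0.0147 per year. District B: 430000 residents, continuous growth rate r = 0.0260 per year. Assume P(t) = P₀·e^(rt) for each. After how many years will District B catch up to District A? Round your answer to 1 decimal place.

t ≈ 94.4 years

1250000·e^(0.0147t) = 430000·e^(0.026t)
1250000/430000 = e^((0.026 − 0.0147)t) → ln(2.90698) = 0.0113·t
t = 1.06711 / 0.0113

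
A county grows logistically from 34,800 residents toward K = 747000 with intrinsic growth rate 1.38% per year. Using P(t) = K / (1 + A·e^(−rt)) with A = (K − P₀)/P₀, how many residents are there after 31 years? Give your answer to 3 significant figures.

≈ 52,100 residents

A = (747000 − 34800)/34800 = 20.46552
P(31) = 747000 / (1 + 20.46552·e^(−0.0138·31)) = 747000 / (1 + 20.46552·0.651942)
= 747000 / 14.34233 ≈ 52083.6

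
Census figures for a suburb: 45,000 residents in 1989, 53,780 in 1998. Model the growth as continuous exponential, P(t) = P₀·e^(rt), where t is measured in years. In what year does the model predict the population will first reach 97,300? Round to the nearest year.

year 2028

r = ln(53780/45000) / 9 = 0.17824/9 ≈ 0.019804 per year
t = ln(97300/45000) / r = 0.77114/0.019804 ≈ 38.94 years after 1989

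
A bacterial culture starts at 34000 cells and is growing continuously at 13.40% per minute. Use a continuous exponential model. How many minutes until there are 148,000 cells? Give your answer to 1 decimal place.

148000 = 34000 · e^(0.134·t)
t = ln(148000/34000) / 0.134 = ln(4.35294) / 0.134 = 1.47085 / 0.134

t ≈ 11.0 minutes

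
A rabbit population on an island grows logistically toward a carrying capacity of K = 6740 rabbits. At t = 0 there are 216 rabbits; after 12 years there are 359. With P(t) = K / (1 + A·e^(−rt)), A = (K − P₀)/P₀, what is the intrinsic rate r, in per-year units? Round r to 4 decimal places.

r ≈ 0.0442 per year

A = (6740 − 216)/216 = 30.2037
359 = 6740/(1 + 30.2037·e^(−r·12)) → e^(−12r) = (18.77437 − 1)/30.2037 = 0.588483
r = −ln(0.588483)/12 = 0.53021/12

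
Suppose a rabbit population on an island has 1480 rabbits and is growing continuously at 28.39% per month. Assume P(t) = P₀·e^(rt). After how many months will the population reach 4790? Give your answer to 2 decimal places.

t ≈ 4.14 months

4790 = 1480 · e^(0.2839·t)
t = ln(4790/1480) / 0.2839 = ln(3.23649) / 0.2839 = 1.17449 / 0.2839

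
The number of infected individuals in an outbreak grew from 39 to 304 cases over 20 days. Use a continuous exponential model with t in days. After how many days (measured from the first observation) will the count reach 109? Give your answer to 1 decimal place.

r = ln(304/39) / 20 ≈ 0.102673 per day
t = ln(109/39) / r = 1.02779 / 0.102673 ≈ 10.01

t ≈ 10.0 days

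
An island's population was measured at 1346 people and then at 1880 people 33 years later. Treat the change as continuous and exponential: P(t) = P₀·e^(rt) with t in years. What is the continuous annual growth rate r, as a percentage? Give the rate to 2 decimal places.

r ≈ 1.01% per year

1880 = 1346 · e^(r·33)
e^(33r) = 1880/1346 = 1.39673
r = ln(1.39673) / 33 = 0.33413 / 33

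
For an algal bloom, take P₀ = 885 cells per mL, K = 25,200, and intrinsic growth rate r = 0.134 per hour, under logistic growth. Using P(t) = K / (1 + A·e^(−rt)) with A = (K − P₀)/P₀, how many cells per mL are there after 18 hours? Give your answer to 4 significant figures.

A = (25200 − 885)/885 = 27.47458
P(18) = 25200 / (1 + 27.47458·e^(−0.134·18)) = 25200 / (1 + 27.47458·0.089636)
= 25200 / 3.46271 ≈ 7277.54

≈ 7,278 cells per mL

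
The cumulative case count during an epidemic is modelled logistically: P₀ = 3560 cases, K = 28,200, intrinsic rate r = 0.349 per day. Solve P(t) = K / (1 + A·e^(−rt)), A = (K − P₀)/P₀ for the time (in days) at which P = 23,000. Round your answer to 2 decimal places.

t ≈ 9.80 days

A = (28200 − 3560)/3560 = 6.92135
23000 = 28200/(1 + 6.92135·e^(−0.349t)) → 1 + 6.92135·e^(−0.349t) = 1.22609
e^(−0.349t) = 0.032665 → t = ln(30.61366)/0.349 = 3.42145/0.349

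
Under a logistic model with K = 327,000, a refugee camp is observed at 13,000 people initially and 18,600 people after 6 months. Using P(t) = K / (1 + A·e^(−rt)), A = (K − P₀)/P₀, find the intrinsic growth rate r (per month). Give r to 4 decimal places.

r ≈ 0.0627 per month

A = (327000 − 13000)/13000 = 24.15385
18600 = 327000/(1 + 24.15385·e^(−r·6)) → e^(−6r) = (17.58065 − 1)/24.15385 = 0.68646
r = −ln(0.68646)/6 = 0.37621/6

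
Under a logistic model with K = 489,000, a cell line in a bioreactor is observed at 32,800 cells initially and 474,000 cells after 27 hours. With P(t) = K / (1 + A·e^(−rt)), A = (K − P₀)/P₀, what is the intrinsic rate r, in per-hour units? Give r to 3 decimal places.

A = (489000 − 32800)/32800 = 13.90854
474000 = 489000/(1 + 13.90854·e^(−r·27)) → e^(−27r) = (1.03165 − 1)/13.90854 = 0.002275
r = −ln(0.002275)/27 = 6.08566/27

r ≈ 0.225 per hour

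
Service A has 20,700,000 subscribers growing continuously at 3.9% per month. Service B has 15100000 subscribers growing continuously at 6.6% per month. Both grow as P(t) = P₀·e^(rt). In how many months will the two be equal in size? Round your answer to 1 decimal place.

20700000·e^(0.039t) = 15100000·e^(0.066t)
20700000/15100000 = e^((0.066 − 0.039)t) → ln(1.37086) = 0.027·t
t = 0.31544 / 0.027

t ≈ 11.7 months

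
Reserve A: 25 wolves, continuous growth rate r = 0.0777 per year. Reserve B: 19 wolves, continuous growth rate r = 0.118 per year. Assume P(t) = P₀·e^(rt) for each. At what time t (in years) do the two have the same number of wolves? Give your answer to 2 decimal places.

25·e^(0.0777t) = 19·e^(0.118t)
25/19 = e^((0.118 − 0.0777)t) → ln(1.31579) = 0.0403·t
t = 0.27444 / 0.0403

t ≈ 6.81 years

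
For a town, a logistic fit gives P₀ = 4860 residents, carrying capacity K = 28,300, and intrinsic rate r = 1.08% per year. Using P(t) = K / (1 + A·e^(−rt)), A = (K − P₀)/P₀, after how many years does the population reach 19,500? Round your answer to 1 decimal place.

t ≈ 219.4 years

A = (28300 − 4860)/4860 = 4.82305
19500 = 28300/(1 + 4.82305·e^(−0.0108t)) → 1 + 4.82305·e^(−0.0108t) = 1.45128
e^(−0.0108t) = 0.093568 → t = ln(10.68743)/0.0108 = 2.36907/0.0108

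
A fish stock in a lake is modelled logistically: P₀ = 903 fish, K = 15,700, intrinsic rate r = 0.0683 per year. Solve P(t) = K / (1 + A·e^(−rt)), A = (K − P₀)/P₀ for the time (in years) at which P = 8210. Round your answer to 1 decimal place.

t ≈ 42.3 years

A = (15700 − 903)/903 = 16.38649
8210 = 15700/(1 + 16.38649·e^(−0.0683t)) → 1 + 16.38649·e^(−0.0683t) = 1.9123
e^(−0.0683t) = 0.055674 → t = ln(17.96169)/0.0683 = 2.88824/0.0683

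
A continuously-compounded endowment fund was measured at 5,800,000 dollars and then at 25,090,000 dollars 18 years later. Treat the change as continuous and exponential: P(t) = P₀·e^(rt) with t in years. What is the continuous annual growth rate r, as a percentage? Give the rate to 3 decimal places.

r ≈ 8.137% per year

25090000 = 5800000 · e^(r·18)
e^(18r) = 25090000/5800000 = 4.32586
r = ln(4.32586) / 18 = 1.46461 / 18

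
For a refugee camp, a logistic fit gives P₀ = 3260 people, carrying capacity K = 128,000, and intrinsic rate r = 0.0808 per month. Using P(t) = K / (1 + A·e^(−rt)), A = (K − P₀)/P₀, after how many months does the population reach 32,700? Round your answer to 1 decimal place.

A = (128000 − 3260)/3260 = 38.2638
32700 = 128000/(1 + 38.2638·e^(−0.0808t)) → 1 + 38.2638·e^(−0.0808t) = 3.91437
e^(−0.0808t) = 0.076165 → t = ln(13.12934)/0.0808 = 2.57485/0.0808

t ≈ 31.9 months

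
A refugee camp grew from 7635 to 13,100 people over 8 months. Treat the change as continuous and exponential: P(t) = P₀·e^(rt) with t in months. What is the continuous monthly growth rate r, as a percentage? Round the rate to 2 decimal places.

13100 = 7635 · e^(r·8)
e^(8r) = 13100/7635 = 1.71578
r = ln(1.71578) / 8 = 0.53987 / 8

r ≈ 6.75% per month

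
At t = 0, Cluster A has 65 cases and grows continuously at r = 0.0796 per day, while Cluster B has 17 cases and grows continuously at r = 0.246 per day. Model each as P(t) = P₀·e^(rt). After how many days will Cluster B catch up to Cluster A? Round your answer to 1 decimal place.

t ≈ 8.1 days

65·e^(0.0796t) = 17·e^(0.246t)
65/17 = e^((0.246 − 0.0796)t) → ln(3.82353) = 0.1664·t
t = 1.34117 / 0.1664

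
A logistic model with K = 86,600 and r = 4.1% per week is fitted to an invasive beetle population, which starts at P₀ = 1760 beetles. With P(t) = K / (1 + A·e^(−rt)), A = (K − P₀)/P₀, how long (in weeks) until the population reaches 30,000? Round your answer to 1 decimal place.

t ≈ 79.0 weeks

A = (86600 − 1760)/1760 = 48.20455
30000 = 86600/(1 + 48.20455·e^(−0.041t)) → 1 + 48.20455·e^(−0.041t) = 2.88667
e^(−0.041t) = 0.039139 → t = ln(25.55011)/0.041 = 3.24064/0.041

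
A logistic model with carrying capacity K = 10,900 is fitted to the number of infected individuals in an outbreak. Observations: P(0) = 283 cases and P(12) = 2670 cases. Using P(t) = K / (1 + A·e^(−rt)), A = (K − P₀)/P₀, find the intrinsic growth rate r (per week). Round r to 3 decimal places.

A = (10900 − 283)/283 = 37.5159
2670 = 10900/(1 + 37.5159·e^(−r·12)) → e^(−12r) = (4.0824 − 1)/37.5159 = 0.082162
r = −ln(0.082162)/12 = 2.49906/12

r ≈ 0.208 per week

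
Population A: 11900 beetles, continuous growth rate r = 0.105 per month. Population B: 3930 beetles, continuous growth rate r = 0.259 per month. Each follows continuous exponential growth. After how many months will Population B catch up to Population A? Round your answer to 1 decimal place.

t ≈ 7.2 months

11900·e^(0.105t) = 3930·e^(0.259t)
11900/3930 = e^((0.259 − 0.105)t) → ln(3.02799) = 0.154·t
t = 1.1079 / 0.154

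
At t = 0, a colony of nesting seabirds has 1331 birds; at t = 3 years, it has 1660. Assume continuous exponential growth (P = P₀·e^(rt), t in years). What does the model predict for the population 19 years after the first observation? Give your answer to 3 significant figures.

r = ln(1660/1331) / 3 ≈ 0.073629 per year
P(19) = 1331 · e^(0.073629·19) = 1331 · 4.05095 ≈ 5391.81

≈ 5,390 birds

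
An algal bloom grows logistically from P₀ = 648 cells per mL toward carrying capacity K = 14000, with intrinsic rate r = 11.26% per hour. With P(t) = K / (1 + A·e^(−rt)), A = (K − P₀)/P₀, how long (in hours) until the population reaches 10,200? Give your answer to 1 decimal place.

t ≈ 35.6 hours

A = (14000 − 648)/648 = 20.60494
10200 = 14000/(1 + 20.60494·e^(−0.1126t)) → 1 + 20.60494·e^(−0.1126t) = 1.37255
e^(−0.1126t) = 0.018081 → t = ln(55.30799)/0.1126 = 4.01292/0.1126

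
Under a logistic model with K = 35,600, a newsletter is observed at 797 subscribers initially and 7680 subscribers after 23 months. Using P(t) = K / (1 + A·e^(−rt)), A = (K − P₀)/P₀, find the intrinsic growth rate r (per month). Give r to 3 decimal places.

r ≈ 0.108 per month

A = (35600 − 797)/797 = 43.6675
7680 = 35600/(1 + 43.6675·e^(−r·23)) → e^(−23r) = (4.63542 − 1)/43.6675 = 0.083252
r = −ln(0.083252)/23 = 2.48588/23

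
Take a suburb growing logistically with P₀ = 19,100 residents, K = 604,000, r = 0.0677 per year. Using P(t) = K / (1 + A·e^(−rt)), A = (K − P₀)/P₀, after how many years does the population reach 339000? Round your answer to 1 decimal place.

t ≈ 54.2 years

A = (604000 − 19100)/19100 = 30.62304
339000 = 604000/(1 + 30.62304·e^(−0.0677t)) → 1 + 30.62304·e^(−0.0677t) = 1.78171
e^(−0.0677t) = 0.025527 → t = ln(39.17438)/0.0677 = 3.66802/0.0677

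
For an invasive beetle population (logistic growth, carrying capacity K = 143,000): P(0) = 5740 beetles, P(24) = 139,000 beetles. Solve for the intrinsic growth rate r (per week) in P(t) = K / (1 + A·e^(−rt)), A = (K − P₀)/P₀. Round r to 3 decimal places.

r ≈ 0.280 per week

A = (143000 − 5740)/5740 = 23.91289
139000 = 143000/(1 + 23.91289·e^(−r·24)) → e^(−24r) = (1.02878 − 1)/23.91289 = 0.001203
r = −ln(0.001203)/24 = 6.7226/24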